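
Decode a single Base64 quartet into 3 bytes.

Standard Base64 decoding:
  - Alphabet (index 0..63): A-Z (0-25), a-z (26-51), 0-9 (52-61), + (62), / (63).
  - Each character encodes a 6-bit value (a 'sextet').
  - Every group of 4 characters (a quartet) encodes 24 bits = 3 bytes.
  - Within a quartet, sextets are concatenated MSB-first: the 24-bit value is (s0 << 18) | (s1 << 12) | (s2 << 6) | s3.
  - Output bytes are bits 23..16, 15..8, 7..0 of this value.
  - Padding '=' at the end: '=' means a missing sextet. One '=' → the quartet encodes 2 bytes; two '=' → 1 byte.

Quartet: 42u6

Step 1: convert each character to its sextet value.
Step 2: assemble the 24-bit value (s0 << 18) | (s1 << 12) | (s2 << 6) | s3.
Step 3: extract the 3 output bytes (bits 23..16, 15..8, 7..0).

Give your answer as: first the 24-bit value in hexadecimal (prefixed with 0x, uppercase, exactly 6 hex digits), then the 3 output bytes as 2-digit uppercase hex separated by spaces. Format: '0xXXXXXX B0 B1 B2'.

Sextets: 4=56, 2=54, u=46, 6=58
24-bit: (56<<18) | (54<<12) | (46<<6) | 58
      = 0xE00000 | 0x036000 | 0x000B80 | 0x00003A
      = 0xE36BBA
Bytes: (v>>16)&0xFF=E3, (v>>8)&0xFF=6B, v&0xFF=BA

Answer: 0xE36BBA E3 6B BA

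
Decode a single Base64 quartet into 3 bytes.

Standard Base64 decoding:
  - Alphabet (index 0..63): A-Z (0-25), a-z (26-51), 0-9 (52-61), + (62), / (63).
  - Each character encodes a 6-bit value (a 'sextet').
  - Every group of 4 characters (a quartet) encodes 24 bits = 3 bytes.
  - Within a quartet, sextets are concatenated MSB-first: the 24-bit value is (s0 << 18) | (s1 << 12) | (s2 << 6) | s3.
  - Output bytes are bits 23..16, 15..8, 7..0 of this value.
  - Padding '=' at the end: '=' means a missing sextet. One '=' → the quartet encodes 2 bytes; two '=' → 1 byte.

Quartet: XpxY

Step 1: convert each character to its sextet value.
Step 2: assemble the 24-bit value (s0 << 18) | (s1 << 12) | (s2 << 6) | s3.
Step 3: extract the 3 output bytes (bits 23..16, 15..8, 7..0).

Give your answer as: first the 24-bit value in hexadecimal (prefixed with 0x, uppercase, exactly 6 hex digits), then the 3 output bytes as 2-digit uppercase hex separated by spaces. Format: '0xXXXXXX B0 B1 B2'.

Sextets: X=23, p=41, x=49, Y=24
24-bit: (23<<18) | (41<<12) | (49<<6) | 24
      = 0x5C0000 | 0x029000 | 0x000C40 | 0x000018
      = 0x5E9C58
Bytes: (v>>16)&0xFF=5E, (v>>8)&0xFF=9C, v&0xFF=58

Answer: 0x5E9C58 5E 9C 58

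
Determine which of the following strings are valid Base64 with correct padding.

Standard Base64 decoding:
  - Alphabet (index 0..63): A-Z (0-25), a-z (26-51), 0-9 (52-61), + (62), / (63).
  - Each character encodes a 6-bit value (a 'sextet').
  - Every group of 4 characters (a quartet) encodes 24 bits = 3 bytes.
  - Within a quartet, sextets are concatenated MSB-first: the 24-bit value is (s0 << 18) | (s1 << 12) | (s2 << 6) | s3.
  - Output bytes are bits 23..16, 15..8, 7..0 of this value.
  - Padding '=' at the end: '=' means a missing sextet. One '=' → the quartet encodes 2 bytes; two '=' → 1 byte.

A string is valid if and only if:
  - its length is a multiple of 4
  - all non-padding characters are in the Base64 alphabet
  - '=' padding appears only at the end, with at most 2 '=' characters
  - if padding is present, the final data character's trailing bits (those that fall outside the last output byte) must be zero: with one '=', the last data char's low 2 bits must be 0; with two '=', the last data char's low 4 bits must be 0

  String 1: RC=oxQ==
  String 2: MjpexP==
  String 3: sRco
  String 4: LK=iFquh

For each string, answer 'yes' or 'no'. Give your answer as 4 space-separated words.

Answer: no no yes no

Derivation:
String 1: 'RC=oxQ==' → invalid (bad char(s): ['=']; '=' in middle)
String 2: 'MjpexP==' → invalid (bad trailing bits)
String 3: 'sRco' → valid
String 4: 'LK=iFquh' → invalid (bad char(s): ['=']; '=' in middle)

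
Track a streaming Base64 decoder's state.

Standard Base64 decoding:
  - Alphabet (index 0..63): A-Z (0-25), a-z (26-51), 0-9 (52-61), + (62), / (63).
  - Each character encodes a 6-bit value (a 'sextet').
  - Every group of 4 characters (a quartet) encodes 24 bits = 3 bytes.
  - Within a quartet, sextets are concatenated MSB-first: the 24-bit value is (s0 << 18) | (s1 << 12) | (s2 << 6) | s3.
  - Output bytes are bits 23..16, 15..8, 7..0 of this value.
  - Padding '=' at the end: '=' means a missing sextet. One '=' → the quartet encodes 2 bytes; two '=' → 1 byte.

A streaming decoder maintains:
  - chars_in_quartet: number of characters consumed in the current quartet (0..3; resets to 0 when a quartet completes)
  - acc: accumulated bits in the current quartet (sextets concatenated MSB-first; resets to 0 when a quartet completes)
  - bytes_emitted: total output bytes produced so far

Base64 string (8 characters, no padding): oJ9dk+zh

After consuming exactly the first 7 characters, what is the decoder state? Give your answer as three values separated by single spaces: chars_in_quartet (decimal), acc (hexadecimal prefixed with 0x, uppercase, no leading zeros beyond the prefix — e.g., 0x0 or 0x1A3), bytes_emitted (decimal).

Answer: 3 0x24FB3 3

Derivation:
After char 0 ('o'=40): chars_in_quartet=1 acc=0x28 bytes_emitted=0
After char 1 ('J'=9): chars_in_quartet=2 acc=0xA09 bytes_emitted=0
After char 2 ('9'=61): chars_in_quartet=3 acc=0x2827D bytes_emitted=0
After char 3 ('d'=29): chars_in_quartet=4 acc=0xA09F5D -> emit A0 9F 5D, reset; bytes_emitted=3
After char 4 ('k'=36): chars_in_quartet=1 acc=0x24 bytes_emitted=3
After char 5 ('+'=62): chars_in_quartet=2 acc=0x93E bytes_emitted=3
After char 6 ('z'=51): chars_in_quartet=3 acc=0x24FB3 bytes_emitted=3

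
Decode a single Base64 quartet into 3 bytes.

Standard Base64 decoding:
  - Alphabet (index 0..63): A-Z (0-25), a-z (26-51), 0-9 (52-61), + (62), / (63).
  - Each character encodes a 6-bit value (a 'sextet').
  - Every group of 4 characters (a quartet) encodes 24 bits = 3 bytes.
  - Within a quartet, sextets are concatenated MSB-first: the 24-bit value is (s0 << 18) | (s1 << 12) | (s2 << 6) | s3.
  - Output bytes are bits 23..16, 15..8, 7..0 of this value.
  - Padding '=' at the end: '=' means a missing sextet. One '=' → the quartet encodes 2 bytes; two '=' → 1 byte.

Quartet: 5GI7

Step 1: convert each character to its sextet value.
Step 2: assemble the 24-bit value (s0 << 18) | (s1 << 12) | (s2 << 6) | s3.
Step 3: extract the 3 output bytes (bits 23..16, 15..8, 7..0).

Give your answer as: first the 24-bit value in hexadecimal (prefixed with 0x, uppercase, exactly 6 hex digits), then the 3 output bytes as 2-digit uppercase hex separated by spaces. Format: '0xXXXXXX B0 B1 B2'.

Sextets: 5=57, G=6, I=8, 7=59
24-bit: (57<<18) | (6<<12) | (8<<6) | 59
      = 0xE40000 | 0x006000 | 0x000200 | 0x00003B
      = 0xE4623B
Bytes: (v>>16)&0xFF=E4, (v>>8)&0xFF=62, v&0xFF=3B

Answer: 0xE4623B E4 62 3B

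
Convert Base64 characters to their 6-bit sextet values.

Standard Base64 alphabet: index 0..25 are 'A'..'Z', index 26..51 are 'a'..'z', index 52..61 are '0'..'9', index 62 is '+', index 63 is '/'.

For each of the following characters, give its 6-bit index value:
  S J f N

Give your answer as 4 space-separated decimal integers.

'S': A..Z range, ord('S') − ord('A') = 18
'J': A..Z range, ord('J') − ord('A') = 9
'f': a..z range, 26 + ord('f') − ord('a') = 31
'N': A..Z range, ord('N') − ord('A') = 13

Answer: 18 9 31 13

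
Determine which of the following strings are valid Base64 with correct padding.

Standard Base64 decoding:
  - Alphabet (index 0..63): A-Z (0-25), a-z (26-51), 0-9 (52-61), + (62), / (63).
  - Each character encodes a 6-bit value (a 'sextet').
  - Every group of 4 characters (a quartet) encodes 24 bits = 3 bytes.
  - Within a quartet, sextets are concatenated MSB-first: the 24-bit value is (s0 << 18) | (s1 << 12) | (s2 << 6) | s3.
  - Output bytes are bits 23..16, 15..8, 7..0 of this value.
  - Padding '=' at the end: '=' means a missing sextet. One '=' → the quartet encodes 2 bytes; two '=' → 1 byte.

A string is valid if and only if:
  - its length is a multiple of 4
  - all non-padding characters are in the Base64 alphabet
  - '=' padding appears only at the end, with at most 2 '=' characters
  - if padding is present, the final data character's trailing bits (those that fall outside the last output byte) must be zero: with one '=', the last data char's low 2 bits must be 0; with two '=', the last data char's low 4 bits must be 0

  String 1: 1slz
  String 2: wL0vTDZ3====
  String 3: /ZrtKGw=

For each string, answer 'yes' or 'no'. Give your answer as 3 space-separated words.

Answer: yes no yes

Derivation:
String 1: '1slz' → valid
String 2: 'wL0vTDZ3====' → invalid (4 pad chars (max 2))
String 3: '/ZrtKGw=' → valid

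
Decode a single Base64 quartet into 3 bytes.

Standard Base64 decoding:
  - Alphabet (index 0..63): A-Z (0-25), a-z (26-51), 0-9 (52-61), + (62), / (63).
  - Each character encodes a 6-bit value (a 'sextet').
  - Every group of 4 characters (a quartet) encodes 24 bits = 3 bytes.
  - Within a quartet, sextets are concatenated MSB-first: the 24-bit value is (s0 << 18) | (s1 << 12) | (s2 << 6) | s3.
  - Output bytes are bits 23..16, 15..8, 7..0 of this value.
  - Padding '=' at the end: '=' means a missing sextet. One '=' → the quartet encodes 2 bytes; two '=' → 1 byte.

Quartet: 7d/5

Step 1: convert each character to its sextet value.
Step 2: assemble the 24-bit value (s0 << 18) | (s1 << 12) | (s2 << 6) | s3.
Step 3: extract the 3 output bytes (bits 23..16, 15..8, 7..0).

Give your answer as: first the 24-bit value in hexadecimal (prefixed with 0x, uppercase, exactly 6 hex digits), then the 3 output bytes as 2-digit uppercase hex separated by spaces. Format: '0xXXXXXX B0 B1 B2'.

Sextets: 7=59, d=29, /=63, 5=57
24-bit: (59<<18) | (29<<12) | (63<<6) | 57
      = 0xEC0000 | 0x01D000 | 0x000FC0 | 0x000039
      = 0xEDDFF9
Bytes: (v>>16)&0xFF=ED, (v>>8)&0xFF=DF, v&0xFF=F9

Answer: 0xEDDFF9 ED DF F9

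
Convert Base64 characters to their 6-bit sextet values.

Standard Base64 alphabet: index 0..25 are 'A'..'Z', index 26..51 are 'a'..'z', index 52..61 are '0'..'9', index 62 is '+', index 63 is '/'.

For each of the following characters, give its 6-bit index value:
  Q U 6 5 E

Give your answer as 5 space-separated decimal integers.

'Q': A..Z range, ord('Q') − ord('A') = 16
'U': A..Z range, ord('U') − ord('A') = 20
'6': 0..9 range, 52 + ord('6') − ord('0') = 58
'5': 0..9 range, 52 + ord('5') − ord('0') = 57
'E': A..Z range, ord('E') − ord('A') = 4

Answer: 16 20 58 57 4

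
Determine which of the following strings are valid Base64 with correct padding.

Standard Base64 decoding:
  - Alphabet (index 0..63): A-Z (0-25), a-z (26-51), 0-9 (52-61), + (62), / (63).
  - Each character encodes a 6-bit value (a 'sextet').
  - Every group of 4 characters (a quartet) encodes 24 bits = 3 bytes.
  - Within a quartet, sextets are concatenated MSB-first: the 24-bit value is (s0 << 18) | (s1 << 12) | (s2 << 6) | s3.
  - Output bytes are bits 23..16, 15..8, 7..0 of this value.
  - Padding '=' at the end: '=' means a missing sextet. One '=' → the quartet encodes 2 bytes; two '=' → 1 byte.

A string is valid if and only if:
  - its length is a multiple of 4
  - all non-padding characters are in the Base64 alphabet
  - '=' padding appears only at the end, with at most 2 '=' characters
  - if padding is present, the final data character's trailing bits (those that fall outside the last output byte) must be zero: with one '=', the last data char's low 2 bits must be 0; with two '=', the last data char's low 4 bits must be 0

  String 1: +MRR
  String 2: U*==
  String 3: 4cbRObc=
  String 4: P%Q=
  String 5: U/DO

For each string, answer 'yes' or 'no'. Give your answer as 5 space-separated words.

Answer: yes no yes no yes

Derivation:
String 1: '+MRR' → valid
String 2: 'U*==' → invalid (bad char(s): ['*'])
String 3: '4cbRObc=' → valid
String 4: 'P%Q=' → invalid (bad char(s): ['%'])
String 5: 'U/DO' → valid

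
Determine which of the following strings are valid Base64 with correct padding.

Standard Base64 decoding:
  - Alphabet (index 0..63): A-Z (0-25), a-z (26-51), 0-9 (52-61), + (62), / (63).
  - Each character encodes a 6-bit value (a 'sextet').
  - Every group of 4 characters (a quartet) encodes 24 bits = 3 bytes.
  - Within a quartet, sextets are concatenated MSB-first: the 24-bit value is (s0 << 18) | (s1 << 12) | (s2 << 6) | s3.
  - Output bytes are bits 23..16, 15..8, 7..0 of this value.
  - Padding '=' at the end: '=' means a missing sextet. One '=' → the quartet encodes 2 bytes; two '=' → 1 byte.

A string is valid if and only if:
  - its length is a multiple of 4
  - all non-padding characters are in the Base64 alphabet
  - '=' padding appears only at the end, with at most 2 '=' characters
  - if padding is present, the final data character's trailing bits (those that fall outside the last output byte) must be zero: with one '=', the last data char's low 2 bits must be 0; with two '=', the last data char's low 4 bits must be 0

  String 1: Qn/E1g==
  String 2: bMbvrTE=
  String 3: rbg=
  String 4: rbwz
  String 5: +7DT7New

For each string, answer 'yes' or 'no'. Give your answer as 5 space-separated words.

String 1: 'Qn/E1g==' → valid
String 2: 'bMbvrTE=' → valid
String 3: 'rbg=' → valid
String 4: 'rbwz' → valid
String 5: '+7DT7New' → valid

Answer: yes yes yes yes yes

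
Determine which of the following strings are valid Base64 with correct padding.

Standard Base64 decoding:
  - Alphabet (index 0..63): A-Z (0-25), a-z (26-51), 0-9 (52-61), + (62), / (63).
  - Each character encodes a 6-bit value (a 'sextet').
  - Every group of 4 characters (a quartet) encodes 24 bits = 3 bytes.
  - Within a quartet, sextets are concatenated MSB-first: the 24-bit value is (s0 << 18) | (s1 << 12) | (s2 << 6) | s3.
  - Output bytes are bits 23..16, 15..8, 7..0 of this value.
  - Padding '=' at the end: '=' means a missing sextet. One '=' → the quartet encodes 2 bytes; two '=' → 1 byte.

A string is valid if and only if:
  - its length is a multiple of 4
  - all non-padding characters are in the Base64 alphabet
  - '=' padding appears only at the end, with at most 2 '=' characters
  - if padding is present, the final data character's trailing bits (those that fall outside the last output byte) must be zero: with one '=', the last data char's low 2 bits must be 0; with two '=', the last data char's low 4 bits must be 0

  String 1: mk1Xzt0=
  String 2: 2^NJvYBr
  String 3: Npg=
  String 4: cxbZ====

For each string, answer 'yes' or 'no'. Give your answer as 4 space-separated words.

Answer: yes no yes no

Derivation:
String 1: 'mk1Xzt0=' → valid
String 2: '2^NJvYBr' → invalid (bad char(s): ['^'])
String 3: 'Npg=' → valid
String 4: 'cxbZ====' → invalid (4 pad chars (max 2))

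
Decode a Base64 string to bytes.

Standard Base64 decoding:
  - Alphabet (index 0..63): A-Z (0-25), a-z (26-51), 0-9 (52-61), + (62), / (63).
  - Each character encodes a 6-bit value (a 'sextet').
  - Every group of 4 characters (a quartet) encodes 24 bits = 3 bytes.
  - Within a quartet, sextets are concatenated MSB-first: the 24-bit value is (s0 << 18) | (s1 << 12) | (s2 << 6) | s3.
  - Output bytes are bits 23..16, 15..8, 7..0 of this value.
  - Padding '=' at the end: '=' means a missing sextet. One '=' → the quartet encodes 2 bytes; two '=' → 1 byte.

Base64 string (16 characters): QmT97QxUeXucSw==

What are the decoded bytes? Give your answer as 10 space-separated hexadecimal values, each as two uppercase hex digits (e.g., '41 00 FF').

After char 0 ('Q'=16): chars_in_quartet=1 acc=0x10 bytes_emitted=0
After char 1 ('m'=38): chars_in_quartet=2 acc=0x426 bytes_emitted=0
After char 2 ('T'=19): chars_in_quartet=3 acc=0x10993 bytes_emitted=0
After char 3 ('9'=61): chars_in_quartet=4 acc=0x4264FD -> emit 42 64 FD, reset; bytes_emitted=3
After char 4 ('7'=59): chars_in_quartet=1 acc=0x3B bytes_emitted=3
After char 5 ('Q'=16): chars_in_quartet=2 acc=0xED0 bytes_emitted=3
After char 6 ('x'=49): chars_in_quartet=3 acc=0x3B431 bytes_emitted=3
After char 7 ('U'=20): chars_in_quartet=4 acc=0xED0C54 -> emit ED 0C 54, reset; bytes_emitted=6
After char 8 ('e'=30): chars_in_quartet=1 acc=0x1E bytes_emitted=6
After char 9 ('X'=23): chars_in_quartet=2 acc=0x797 bytes_emitted=6
After char 10 ('u'=46): chars_in_quartet=3 acc=0x1E5EE bytes_emitted=6
After char 11 ('c'=28): chars_in_quartet=4 acc=0x797B9C -> emit 79 7B 9C, reset; bytes_emitted=9
After char 12 ('S'=18): chars_in_quartet=1 acc=0x12 bytes_emitted=9
After char 13 ('w'=48): chars_in_quartet=2 acc=0x4B0 bytes_emitted=9
Padding '==': partial quartet acc=0x4B0 -> emit 4B; bytes_emitted=10

Answer: 42 64 FD ED 0C 54 79 7B 9C 4B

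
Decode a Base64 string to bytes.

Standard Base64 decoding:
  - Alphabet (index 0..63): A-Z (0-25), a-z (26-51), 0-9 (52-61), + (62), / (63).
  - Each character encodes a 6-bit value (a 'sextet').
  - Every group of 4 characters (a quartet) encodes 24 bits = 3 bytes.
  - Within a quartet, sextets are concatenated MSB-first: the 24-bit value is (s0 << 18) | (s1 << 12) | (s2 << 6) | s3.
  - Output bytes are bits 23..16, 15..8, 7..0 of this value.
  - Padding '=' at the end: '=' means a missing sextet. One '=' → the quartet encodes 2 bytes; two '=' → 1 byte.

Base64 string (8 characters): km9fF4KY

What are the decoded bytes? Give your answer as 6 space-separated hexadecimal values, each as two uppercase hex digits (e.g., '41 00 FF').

Answer: 92 6F 5F 17 82 98

Derivation:
After char 0 ('k'=36): chars_in_quartet=1 acc=0x24 bytes_emitted=0
After char 1 ('m'=38): chars_in_quartet=2 acc=0x926 bytes_emitted=0
After char 2 ('9'=61): chars_in_quartet=3 acc=0x249BD bytes_emitted=0
After char 3 ('f'=31): chars_in_quartet=4 acc=0x926F5F -> emit 92 6F 5F, reset; bytes_emitted=3
After char 4 ('F'=5): chars_in_quartet=1 acc=0x5 bytes_emitted=3
After char 5 ('4'=56): chars_in_quartet=2 acc=0x178 bytes_emitted=3
After char 6 ('K'=10): chars_in_quartet=3 acc=0x5E0A bytes_emitted=3
After char 7 ('Y'=24): chars_in_quartet=4 acc=0x178298 -> emit 17 82 98, reset; bytes_emitted=6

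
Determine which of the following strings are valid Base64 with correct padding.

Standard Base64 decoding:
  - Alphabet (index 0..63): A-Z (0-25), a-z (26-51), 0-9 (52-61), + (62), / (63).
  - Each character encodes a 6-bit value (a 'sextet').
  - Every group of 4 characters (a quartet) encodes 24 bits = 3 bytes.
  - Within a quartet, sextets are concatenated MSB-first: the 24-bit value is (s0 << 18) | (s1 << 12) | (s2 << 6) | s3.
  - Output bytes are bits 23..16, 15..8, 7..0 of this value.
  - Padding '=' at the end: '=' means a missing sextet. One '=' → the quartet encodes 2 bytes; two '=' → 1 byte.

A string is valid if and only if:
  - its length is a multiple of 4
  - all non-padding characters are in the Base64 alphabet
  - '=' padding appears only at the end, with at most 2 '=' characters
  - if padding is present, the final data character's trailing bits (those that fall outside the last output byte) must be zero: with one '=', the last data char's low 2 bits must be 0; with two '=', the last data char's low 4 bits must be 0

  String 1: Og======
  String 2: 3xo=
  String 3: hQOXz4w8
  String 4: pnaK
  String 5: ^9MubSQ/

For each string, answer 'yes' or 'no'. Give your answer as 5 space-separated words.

Answer: no yes yes yes no

Derivation:
String 1: 'Og======' → invalid (6 pad chars (max 2))
String 2: '3xo=' → valid
String 3: 'hQOXz4w8' → valid
String 4: 'pnaK' → valid
String 5: '^9MubSQ/' → invalid (bad char(s): ['^'])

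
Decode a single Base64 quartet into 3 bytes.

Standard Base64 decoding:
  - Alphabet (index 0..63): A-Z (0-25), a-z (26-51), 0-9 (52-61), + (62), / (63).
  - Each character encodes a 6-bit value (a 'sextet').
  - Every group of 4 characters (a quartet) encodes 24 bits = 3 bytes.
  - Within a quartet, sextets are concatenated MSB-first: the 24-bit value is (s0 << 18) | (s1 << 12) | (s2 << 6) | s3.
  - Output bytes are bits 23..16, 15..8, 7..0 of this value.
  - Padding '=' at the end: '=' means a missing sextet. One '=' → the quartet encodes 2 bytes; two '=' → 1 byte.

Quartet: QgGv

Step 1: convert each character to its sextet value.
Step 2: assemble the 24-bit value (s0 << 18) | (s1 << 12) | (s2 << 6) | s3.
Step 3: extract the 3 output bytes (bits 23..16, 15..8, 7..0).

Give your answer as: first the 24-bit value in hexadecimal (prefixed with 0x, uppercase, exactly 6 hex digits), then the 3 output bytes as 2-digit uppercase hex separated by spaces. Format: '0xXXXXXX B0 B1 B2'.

Answer: 0x4201AF 42 01 AF

Derivation:
Sextets: Q=16, g=32, G=6, v=47
24-bit: (16<<18) | (32<<12) | (6<<6) | 47
      = 0x400000 | 0x020000 | 0x000180 | 0x00002F
      = 0x4201AF
Bytes: (v>>16)&0xFF=42, (v>>8)&0xFF=01, v&0xFF=AF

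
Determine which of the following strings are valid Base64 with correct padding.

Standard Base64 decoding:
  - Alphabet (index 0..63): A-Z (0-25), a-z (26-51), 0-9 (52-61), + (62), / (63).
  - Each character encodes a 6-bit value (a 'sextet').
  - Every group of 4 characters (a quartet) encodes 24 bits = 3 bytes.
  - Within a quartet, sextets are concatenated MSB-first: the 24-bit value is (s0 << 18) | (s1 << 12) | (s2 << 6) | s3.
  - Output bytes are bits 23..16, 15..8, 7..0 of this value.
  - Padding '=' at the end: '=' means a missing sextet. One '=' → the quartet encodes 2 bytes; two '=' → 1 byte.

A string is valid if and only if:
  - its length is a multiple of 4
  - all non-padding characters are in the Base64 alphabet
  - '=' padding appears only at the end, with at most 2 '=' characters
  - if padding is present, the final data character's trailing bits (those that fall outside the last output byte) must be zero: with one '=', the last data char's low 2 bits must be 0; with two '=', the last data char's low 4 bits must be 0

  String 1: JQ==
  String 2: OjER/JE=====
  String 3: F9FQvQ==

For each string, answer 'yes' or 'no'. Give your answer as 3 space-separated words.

Answer: yes no yes

Derivation:
String 1: 'JQ==' → valid
String 2: 'OjER/JE=====' → invalid (5 pad chars (max 2))
String 3: 'F9FQvQ==' → valid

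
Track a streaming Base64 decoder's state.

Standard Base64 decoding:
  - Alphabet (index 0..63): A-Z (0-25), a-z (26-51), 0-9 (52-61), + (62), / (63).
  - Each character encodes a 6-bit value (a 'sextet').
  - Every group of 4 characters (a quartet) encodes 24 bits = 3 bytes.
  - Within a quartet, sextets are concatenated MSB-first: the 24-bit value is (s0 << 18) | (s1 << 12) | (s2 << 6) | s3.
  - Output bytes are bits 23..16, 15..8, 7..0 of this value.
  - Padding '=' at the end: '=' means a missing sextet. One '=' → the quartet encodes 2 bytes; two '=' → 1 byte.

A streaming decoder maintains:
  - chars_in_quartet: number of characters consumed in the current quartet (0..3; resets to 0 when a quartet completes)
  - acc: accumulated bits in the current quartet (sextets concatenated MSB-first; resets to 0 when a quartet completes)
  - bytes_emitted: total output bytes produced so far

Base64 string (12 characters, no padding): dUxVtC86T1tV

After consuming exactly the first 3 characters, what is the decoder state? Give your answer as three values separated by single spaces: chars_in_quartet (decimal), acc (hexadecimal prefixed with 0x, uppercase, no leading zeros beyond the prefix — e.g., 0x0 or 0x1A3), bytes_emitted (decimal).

After char 0 ('d'=29): chars_in_quartet=1 acc=0x1D bytes_emitted=0
After char 1 ('U'=20): chars_in_quartet=2 acc=0x754 bytes_emitted=0
After char 2 ('x'=49): chars_in_quartet=3 acc=0x1D531 bytes_emitted=0

Answer: 3 0x1D531 0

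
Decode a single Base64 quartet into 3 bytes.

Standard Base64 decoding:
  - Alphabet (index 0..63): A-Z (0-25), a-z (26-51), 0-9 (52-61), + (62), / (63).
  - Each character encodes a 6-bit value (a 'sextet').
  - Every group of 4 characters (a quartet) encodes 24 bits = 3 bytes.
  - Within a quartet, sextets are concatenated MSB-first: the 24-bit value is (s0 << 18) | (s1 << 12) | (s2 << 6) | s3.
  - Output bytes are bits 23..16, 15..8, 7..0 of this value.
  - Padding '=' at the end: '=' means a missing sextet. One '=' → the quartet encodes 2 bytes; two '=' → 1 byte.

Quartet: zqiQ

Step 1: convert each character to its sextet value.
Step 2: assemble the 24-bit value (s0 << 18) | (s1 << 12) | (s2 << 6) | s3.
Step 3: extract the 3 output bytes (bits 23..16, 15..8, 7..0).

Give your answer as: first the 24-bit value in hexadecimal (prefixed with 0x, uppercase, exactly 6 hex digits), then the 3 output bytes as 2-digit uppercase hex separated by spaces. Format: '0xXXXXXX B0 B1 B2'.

Answer: 0xCEA890 CE A8 90

Derivation:
Sextets: z=51, q=42, i=34, Q=16
24-bit: (51<<18) | (42<<12) | (34<<6) | 16
      = 0xCC0000 | 0x02A000 | 0x000880 | 0x000010
      = 0xCEA890
Bytes: (v>>16)&0xFF=CE, (v>>8)&0xFF=A8, v&0xFF=90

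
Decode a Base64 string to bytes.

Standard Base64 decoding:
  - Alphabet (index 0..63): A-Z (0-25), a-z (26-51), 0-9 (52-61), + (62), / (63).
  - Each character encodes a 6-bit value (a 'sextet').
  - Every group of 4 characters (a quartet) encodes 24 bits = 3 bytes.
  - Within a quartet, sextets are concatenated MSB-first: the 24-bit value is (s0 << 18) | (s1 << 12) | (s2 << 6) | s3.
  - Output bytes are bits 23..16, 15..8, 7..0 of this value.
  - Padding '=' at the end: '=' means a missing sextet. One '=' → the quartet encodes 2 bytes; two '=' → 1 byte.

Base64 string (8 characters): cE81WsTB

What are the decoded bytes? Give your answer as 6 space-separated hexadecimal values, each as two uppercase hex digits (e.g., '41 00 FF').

After char 0 ('c'=28): chars_in_quartet=1 acc=0x1C bytes_emitted=0
After char 1 ('E'=4): chars_in_quartet=2 acc=0x704 bytes_emitted=0
After char 2 ('8'=60): chars_in_quartet=3 acc=0x1C13C bytes_emitted=0
After char 3 ('1'=53): chars_in_quartet=4 acc=0x704F35 -> emit 70 4F 35, reset; bytes_emitted=3
After char 4 ('W'=22): chars_in_quartet=1 acc=0x16 bytes_emitted=3
After char 5 ('s'=44): chars_in_quartet=2 acc=0x5AC bytes_emitted=3
After char 6 ('T'=19): chars_in_quartet=3 acc=0x16B13 bytes_emitted=3
After char 7 ('B'=1): chars_in_quartet=4 acc=0x5AC4C1 -> emit 5A C4 C1, reset; bytes_emitted=6

Answer: 70 4F 35 5A C4 C1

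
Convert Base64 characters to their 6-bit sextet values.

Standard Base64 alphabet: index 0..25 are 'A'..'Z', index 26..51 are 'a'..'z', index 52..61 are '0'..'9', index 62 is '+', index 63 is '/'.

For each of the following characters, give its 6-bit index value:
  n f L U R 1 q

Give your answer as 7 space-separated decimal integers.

'n': a..z range, 26 + ord('n') − ord('a') = 39
'f': a..z range, 26 + ord('f') − ord('a') = 31
'L': A..Z range, ord('L') − ord('A') = 11
'U': A..Z range, ord('U') − ord('A') = 20
'R': A..Z range, ord('R') − ord('A') = 17
'1': 0..9 range, 52 + ord('1') − ord('0') = 53
'q': a..z range, 26 + ord('q') − ord('a') = 42

Answer: 39 31 11 20 17 53 42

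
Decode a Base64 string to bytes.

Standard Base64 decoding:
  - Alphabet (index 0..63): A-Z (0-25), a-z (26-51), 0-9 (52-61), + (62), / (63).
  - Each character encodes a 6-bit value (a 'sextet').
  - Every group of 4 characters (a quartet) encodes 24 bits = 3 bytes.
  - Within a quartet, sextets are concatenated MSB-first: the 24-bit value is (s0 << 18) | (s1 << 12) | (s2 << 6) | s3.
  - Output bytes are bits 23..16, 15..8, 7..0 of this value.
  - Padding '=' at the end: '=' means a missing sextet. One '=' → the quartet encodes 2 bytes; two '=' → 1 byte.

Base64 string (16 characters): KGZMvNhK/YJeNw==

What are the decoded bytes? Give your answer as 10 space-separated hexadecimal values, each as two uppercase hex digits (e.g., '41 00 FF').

Answer: 28 66 4C BC D8 4A FD 82 5E 37

Derivation:
After char 0 ('K'=10): chars_in_quartet=1 acc=0xA bytes_emitted=0
After char 1 ('G'=6): chars_in_quartet=2 acc=0x286 bytes_emitted=0
After char 2 ('Z'=25): chars_in_quartet=3 acc=0xA199 bytes_emitted=0
After char 3 ('M'=12): chars_in_quartet=4 acc=0x28664C -> emit 28 66 4C, reset; bytes_emitted=3
After char 4 ('v'=47): chars_in_quartet=1 acc=0x2F bytes_emitted=3
After char 5 ('N'=13): chars_in_quartet=2 acc=0xBCD bytes_emitted=3
After char 6 ('h'=33): chars_in_quartet=3 acc=0x2F361 bytes_emitted=3
After char 7 ('K'=10): chars_in_quartet=4 acc=0xBCD84A -> emit BC D8 4A, reset; bytes_emitted=6
After char 8 ('/'=63): chars_in_quartet=1 acc=0x3F bytes_emitted=6
After char 9 ('Y'=24): chars_in_quartet=2 acc=0xFD8 bytes_emitted=6
After char 10 ('J'=9): chars_in_quartet=3 acc=0x3F609 bytes_emitted=6
After char 11 ('e'=30): chars_in_quartet=4 acc=0xFD825E -> emit FD 82 5E, reset; bytes_emitted=9
After char 12 ('N'=13): chars_in_quartet=1 acc=0xD bytes_emitted=9
After char 13 ('w'=48): chars_in_quartet=2 acc=0x370 bytes_emitted=9
Padding '==': partial quartet acc=0x370 -> emit 37; bytes_emitted=10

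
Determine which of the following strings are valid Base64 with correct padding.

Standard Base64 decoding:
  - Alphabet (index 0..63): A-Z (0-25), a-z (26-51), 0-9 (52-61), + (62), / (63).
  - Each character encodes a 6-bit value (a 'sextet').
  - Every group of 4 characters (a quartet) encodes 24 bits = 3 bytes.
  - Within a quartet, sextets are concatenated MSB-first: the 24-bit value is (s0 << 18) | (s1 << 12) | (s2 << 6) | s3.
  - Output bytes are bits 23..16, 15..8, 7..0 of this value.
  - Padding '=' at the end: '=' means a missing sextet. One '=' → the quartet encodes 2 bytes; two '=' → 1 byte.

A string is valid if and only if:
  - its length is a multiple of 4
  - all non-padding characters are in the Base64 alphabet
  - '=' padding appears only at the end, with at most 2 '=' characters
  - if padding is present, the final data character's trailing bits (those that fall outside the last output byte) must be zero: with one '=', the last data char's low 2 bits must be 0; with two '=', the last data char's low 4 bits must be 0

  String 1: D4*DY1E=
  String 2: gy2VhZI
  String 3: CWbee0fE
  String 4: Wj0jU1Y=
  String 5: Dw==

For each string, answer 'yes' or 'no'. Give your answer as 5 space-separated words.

String 1: 'D4*DY1E=' → invalid (bad char(s): ['*'])
String 2: 'gy2VhZI' → invalid (len=7 not mult of 4)
String 3: 'CWbee0fE' → valid
String 4: 'Wj0jU1Y=' → valid
String 5: 'Dw==' → valid

Answer: no no yes yes yes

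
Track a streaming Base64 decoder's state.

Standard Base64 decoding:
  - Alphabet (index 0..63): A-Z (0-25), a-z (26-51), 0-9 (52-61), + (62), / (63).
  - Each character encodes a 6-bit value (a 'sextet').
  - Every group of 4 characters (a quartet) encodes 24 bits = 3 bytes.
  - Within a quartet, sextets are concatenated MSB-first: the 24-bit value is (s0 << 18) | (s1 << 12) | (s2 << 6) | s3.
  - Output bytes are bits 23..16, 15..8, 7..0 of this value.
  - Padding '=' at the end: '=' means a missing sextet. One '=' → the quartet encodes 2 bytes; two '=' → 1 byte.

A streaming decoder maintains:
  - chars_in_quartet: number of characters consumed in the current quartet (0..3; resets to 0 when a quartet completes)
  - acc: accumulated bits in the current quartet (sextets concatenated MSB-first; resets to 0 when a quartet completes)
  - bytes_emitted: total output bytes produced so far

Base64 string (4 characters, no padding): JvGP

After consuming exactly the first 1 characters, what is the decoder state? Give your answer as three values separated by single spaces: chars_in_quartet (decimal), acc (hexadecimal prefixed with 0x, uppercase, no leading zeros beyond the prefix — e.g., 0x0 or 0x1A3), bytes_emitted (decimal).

After char 0 ('J'=9): chars_in_quartet=1 acc=0x9 bytes_emitted=0

Answer: 1 0x9 0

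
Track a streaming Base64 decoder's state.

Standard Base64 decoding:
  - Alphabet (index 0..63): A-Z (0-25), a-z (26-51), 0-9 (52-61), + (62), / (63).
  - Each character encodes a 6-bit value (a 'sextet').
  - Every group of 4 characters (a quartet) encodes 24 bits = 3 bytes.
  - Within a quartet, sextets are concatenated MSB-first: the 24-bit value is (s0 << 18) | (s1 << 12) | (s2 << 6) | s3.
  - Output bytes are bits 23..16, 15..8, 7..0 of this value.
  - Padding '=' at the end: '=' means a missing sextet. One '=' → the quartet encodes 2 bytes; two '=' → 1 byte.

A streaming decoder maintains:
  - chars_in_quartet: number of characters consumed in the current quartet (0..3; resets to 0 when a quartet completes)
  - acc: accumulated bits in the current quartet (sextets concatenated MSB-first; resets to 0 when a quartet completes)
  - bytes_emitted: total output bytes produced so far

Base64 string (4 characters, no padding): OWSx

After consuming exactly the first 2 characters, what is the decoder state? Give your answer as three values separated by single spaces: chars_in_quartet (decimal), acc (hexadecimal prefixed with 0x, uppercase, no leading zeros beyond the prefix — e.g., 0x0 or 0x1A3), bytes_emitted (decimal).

After char 0 ('O'=14): chars_in_quartet=1 acc=0xE bytes_emitted=0
After char 1 ('W'=22): chars_in_quartet=2 acc=0x396 bytes_emitted=0

Answer: 2 0x396 0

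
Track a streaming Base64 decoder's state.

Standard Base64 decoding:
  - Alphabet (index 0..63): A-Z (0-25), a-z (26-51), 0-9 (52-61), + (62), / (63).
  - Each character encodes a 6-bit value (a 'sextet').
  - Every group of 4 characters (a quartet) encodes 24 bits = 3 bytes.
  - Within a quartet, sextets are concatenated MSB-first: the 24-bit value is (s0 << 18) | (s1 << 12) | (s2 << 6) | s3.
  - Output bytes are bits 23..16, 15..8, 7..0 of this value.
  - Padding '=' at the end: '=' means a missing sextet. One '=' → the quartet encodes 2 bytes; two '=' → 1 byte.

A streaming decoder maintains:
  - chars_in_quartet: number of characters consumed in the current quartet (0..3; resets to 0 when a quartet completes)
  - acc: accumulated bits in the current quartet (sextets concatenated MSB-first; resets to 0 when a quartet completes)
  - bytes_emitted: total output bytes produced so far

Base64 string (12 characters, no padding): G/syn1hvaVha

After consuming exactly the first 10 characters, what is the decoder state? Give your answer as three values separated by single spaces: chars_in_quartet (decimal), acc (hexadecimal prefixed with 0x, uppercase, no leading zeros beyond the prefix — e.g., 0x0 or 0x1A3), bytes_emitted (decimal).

Answer: 2 0x695 6

Derivation:
After char 0 ('G'=6): chars_in_quartet=1 acc=0x6 bytes_emitted=0
After char 1 ('/'=63): chars_in_quartet=2 acc=0x1BF bytes_emitted=0
After char 2 ('s'=44): chars_in_quartet=3 acc=0x6FEC bytes_emitted=0
After char 3 ('y'=50): chars_in_quartet=4 acc=0x1BFB32 -> emit 1B FB 32, reset; bytes_emitted=3
After char 4 ('n'=39): chars_in_quartet=1 acc=0x27 bytes_emitted=3
After char 5 ('1'=53): chars_in_quartet=2 acc=0x9F5 bytes_emitted=3
After char 6 ('h'=33): chars_in_quartet=3 acc=0x27D61 bytes_emitted=3
After char 7 ('v'=47): chars_in_quartet=4 acc=0x9F586F -> emit 9F 58 6F, reset; bytes_emitted=6
After char 8 ('a'=26): chars_in_quartet=1 acc=0x1A bytes_emitted=6
After char 9 ('V'=21): chars_in_quartet=2 acc=0x695 bytes_emitted=6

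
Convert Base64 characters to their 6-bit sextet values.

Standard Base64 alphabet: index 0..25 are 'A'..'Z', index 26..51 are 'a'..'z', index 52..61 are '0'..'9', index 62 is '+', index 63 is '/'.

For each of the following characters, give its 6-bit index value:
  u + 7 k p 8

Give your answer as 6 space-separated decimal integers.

'u': a..z range, 26 + ord('u') − ord('a') = 46
'+': index 62
'7': 0..9 range, 52 + ord('7') − ord('0') = 59
'k': a..z range, 26 + ord('k') − ord('a') = 36
'p': a..z range, 26 + ord('p') − ord('a') = 41
'8': 0..9 range, 52 + ord('8') − ord('0') = 60

Answer: 46 62 59 36 41 60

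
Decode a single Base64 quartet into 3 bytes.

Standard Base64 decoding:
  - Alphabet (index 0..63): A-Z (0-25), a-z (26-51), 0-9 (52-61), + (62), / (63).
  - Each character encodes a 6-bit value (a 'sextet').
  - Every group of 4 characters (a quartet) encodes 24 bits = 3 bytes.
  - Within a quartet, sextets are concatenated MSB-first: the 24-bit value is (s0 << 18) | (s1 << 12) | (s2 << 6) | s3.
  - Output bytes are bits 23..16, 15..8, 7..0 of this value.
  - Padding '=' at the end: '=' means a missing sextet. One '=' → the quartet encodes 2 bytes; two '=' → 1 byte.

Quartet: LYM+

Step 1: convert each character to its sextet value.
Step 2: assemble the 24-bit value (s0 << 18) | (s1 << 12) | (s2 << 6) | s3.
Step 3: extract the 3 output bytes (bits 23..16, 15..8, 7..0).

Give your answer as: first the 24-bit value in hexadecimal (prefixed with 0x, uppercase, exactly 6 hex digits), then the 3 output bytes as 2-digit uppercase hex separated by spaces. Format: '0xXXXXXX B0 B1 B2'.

Answer: 0x2D833E 2D 83 3E

Derivation:
Sextets: L=11, Y=24, M=12, +=62
24-bit: (11<<18) | (24<<12) | (12<<6) | 62
      = 0x2C0000 | 0x018000 | 0x000300 | 0x00003E
      = 0x2D833E
Bytes: (v>>16)&0xFF=2D, (v>>8)&0xFF=83, v&0xFF=3E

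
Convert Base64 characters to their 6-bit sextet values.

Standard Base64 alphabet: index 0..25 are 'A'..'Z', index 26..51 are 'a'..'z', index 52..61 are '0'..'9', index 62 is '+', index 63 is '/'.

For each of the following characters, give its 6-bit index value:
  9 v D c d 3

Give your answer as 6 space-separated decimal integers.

'9': 0..9 range, 52 + ord('9') − ord('0') = 61
'v': a..z range, 26 + ord('v') − ord('a') = 47
'D': A..Z range, ord('D') − ord('A') = 3
'c': a..z range, 26 + ord('c') − ord('a') = 28
'd': a..z range, 26 + ord('d') − ord('a') = 29
'3': 0..9 range, 52 + ord('3') − ord('0') = 55

Answer: 61 47 3 28 29 55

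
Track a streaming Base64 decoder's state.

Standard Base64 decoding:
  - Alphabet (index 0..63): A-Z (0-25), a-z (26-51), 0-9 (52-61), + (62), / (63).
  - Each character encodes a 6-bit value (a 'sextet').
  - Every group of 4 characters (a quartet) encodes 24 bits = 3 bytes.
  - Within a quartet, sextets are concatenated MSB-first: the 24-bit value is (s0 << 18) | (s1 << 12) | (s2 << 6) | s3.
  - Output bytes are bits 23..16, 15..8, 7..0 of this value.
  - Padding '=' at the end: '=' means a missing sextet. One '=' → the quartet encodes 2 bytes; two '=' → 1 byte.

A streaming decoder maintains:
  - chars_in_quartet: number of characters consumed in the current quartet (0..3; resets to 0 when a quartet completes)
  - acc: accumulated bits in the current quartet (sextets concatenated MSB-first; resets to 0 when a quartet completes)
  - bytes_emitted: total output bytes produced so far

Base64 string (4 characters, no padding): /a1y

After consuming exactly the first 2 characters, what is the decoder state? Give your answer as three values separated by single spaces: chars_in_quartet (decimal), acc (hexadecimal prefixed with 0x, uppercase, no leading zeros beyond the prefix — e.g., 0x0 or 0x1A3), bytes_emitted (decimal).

Answer: 2 0xFDA 0

Derivation:
After char 0 ('/'=63): chars_in_quartet=1 acc=0x3F bytes_emitted=0
After char 1 ('a'=26): chars_in_quartet=2 acc=0xFDA bytes_emitted=0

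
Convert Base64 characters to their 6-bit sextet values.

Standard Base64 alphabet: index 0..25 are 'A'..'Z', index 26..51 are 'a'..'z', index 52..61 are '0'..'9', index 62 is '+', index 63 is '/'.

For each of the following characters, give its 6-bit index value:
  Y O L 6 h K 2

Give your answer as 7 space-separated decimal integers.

'Y': A..Z range, ord('Y') − ord('A') = 24
'O': A..Z range, ord('O') − ord('A') = 14
'L': A..Z range, ord('L') − ord('A') = 11
'6': 0..9 range, 52 + ord('6') − ord('0') = 58
'h': a..z range, 26 + ord('h') − ord('a') = 33
'K': A..Z range, ord('K') − ord('A') = 10
'2': 0..9 range, 52 + ord('2') − ord('0') = 54

Answer: 24 14 11 58 33 10 54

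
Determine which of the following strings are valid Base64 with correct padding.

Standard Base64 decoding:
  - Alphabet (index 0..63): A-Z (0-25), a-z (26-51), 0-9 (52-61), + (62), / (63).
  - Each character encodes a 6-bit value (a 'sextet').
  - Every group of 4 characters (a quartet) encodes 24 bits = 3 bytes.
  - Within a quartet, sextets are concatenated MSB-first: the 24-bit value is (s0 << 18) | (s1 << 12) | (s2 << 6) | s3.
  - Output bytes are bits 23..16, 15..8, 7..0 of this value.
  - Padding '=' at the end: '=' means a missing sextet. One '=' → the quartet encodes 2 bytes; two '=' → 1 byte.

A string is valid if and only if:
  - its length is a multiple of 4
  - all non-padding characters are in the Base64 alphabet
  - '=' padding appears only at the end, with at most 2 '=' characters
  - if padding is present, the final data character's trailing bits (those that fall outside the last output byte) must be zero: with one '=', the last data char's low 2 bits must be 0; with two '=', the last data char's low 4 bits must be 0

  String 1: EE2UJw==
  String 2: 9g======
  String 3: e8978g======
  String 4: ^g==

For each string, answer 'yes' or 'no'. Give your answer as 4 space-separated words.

Answer: yes no no no

Derivation:
String 1: 'EE2UJw==' → valid
String 2: '9g======' → invalid (6 pad chars (max 2))
String 3: 'e8978g======' → invalid (6 pad chars (max 2))
String 4: '^g==' → invalid (bad char(s): ['^'])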